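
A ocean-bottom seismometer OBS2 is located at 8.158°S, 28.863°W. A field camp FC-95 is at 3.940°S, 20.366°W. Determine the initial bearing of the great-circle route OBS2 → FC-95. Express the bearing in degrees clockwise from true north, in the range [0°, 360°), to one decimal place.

Δλ = 8.4970°
y = sin Δλ · cos φ₂ = 0.147408
x = cos φ₁ sin φ₂ − sin φ₁ cos φ₂ cos Δλ = 0.071998
θ = atan2(y, x) = 63.9681° → 63.9681° (mod 360°)

64.0°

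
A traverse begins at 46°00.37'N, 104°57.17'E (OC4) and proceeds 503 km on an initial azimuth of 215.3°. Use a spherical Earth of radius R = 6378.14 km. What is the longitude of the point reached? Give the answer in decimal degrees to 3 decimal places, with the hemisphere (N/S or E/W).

101.426°E

OC4: φ = +46.00617°, λ = +104.95283°
δ = d/R = 503/6378.14 = 0.078863 rad
φ₂ = arcsin(sin φ₁ cos δ + cos φ₁ sin δ cos θ)
   = arcsin(0.71941·0.99689 + 0.69458·0.07878·-0.81614) = 42.26182°
λ₂ = λ₁ + atan2(sin θ sin δ cos φ₁, cos δ − sin φ₁ sin φ₂) = 101.42618°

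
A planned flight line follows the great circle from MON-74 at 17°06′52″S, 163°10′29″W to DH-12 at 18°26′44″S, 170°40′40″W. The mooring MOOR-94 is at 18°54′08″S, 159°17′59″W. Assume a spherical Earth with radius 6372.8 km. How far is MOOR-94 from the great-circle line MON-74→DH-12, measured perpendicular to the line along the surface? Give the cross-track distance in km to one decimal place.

MON-74: φ = -17.11444°, λ = -163.17472°
DH-12: φ = -18.44556°, λ = -170.67778°
MOOR-94: φ = -18.90222°, λ = -159.29972°
δ₁₃ = central angle MON-74→MOOR-94 = 0.071483 rad  (haversine)
θ₁₃ = bearing MON-74→MOOR-94 = 116.469°,  θ₁₂ = bearing MON-74→DH-12 = 258.314°
dₓₜ = R·arcsin(sin δ₁₃ · sin(θ₁₃ − θ₁₂)) = 6372.8·arcsin(0.07142·sin(-141.845°)) = -281.285 km
|dₓₜ| = 281.285 km

281.3 km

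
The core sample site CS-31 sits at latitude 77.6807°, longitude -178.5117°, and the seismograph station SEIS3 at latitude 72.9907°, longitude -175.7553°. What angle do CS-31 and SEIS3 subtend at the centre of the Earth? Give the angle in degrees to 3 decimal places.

4.740°

Δφ = -4.6900°,  Δλ = 2.7564°
a = sin²(Δφ/2) + cos φ₁ cos φ₂ sin²(Δλ/2) = 0.001710
c = 2·arcsin(√a) = 0.082734 rad = 4.7403°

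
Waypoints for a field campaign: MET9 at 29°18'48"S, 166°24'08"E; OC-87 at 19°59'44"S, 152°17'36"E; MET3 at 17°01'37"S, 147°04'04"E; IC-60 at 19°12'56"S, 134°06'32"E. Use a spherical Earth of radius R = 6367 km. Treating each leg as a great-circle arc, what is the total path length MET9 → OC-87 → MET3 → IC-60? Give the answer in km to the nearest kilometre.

MET9: φ = -29.31333°, λ = +166.40222°
OC-87: φ = -19.99556°, λ = +152.29333°
MET3: φ = -17.02694°, λ = +147.06778°
IC-60: φ = -19.21556°, λ = +134.10889°
MET9→OC-87: c = 0.276239 rad, d = 1758.82 km
OC-87→MET3: c = 0.100803 rad, d = 641.81 km
MET3→IC-60: c = 0.218264 rad, d = 1389.69 km
Total = 1758.82 + 641.81 + 1389.69 = 3790.32 km

3790 km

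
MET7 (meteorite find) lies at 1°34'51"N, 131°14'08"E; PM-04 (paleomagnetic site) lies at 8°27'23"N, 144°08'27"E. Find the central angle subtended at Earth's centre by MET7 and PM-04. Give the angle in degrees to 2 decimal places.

14.57°

MET7: φ = +1.58083°, λ = +131.23556°
PM-04: φ = +8.45639°, λ = +144.14083°
Δφ = 6.8756°,  Δλ = 12.9053°
a = sin²(Δφ/2) + cos φ₁ cos φ₂ sin²(Δλ/2) = 0.016083
c = 2·arcsin(√a) = 0.254325 rad = 14.5718°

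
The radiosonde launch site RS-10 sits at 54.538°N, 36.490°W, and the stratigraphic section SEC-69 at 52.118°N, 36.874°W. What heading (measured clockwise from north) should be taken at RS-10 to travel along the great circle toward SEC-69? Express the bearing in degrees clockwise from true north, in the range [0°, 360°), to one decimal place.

Δλ = -0.3840°
y = sin Δλ · cos φ₂ = -0.004115
x = cos φ₁ sin φ₂ − sin φ₁ cos φ₂ cos Δλ = -0.042213
θ = atan2(y, x) = -174.4319° → 185.5681° (mod 360°)

185.6°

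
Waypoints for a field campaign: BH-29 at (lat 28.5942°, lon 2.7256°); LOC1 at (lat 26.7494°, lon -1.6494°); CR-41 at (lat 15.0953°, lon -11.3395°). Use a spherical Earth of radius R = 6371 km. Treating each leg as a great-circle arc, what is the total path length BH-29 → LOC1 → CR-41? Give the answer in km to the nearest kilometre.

2116 km

BH-29→LOC1: c = 0.074890 rad, d = 477.13 km
LOC1→CR-41: c = 0.257287 rad, d = 1639.17 km
Total = 477.13 + 1639.17 = 2116.30 km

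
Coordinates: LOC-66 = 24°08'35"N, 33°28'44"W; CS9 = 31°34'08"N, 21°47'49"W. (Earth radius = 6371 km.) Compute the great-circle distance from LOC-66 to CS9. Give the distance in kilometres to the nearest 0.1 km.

1412.9 km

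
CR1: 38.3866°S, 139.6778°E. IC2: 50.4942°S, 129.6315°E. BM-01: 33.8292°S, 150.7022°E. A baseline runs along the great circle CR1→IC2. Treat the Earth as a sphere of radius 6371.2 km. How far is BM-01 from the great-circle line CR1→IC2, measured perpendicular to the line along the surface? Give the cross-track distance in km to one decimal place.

δ₁₃ = central angle CR1→BM-01 = 0.174450 rad  (haversine)
θ₁₃ = bearing CR1→BM-01 = 66.237°,  θ₁₂ = bearing CR1→IC2 = 207.214°
dₓₜ = R·arcsin(sin δ₁₃ · sin(θ₁₃ − θ₁₂)) = 6371.2·arcsin(0.17357·sin(-140.976°)) = -697.671 km
|dₓₜ| = 697.671 km

697.7 km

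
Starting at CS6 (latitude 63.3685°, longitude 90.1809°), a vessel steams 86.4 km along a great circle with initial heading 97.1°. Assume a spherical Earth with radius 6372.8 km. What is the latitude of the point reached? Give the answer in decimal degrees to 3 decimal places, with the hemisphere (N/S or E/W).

63.262°N

δ = d/R = 86.4/6372.8 = 0.013558 rad
φ₂ = arcsin(sin φ₁ cos δ + cos φ₁ sin δ cos θ)
   = arcsin(0.89391·0.99991 + 0.44825·0.01356·-0.12360) = 63.26219°
λ₂ = λ₁ + atan2(sin θ sin δ cos φ₁, cos δ − sin φ₁ sin φ₂) = 91.89442°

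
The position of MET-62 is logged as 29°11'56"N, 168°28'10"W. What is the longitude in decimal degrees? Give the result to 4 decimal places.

168° + 28′/60 + 10″/3600 = 168 + 0.46667 + 0.00278 = 168.4694°

168.4694°W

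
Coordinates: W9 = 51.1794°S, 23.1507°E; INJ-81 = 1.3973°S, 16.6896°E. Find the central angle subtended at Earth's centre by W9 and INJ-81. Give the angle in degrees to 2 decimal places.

Δφ = 49.7821°,  Δλ = -6.4611°
a = sin²(Δφ/2) + cos φ₁ cos φ₂ sin²(Δλ/2) = 0.179142
c = 2·arcsin(√a) = 0.874063 rad = 50.0801°

50.08°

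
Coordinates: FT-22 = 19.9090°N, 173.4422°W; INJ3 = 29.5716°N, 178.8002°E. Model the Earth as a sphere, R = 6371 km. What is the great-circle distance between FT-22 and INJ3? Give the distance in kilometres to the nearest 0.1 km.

Δφ = 9.6626°,  Δλ = -7.7576°
a = sin²(Δφ/2) + cos φ₁ cos φ₂ sin²(Δλ/2) = 0.010835
c = 2·arcsin(√a) = 0.208565 rad = 11.9499°
d = R·c = 6371 × 0.208565 = 1328.8 km

1328.8 km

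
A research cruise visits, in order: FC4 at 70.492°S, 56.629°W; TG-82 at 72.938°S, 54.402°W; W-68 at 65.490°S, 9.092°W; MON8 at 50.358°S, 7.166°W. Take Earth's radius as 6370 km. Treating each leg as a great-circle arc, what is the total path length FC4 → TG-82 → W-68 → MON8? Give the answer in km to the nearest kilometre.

FC4→TG-82: c = 0.044391 rad, d = 282.77 km
TG-82→W-68: c = 0.299633 rad, d = 1908.66 km
W-68→MON8: c = 0.264675 rad, d = 1685.98 km
Total = 282.77 + 1908.66 + 1685.98 = 3877.41 km

3877 km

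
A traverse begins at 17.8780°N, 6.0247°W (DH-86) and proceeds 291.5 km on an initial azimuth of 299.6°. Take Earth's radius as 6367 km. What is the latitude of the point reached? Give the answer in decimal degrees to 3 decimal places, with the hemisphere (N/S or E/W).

δ = d/R = 291.5/6367 = 0.045783 rad
φ₂ = arcsin(sin φ₁ cos δ + cos φ₁ sin δ cos θ)
   = arcsin(0.30699·0.99895 + 0.95171·0.04577·0.49394) = 19.15860°
λ₂ = λ₁ + atan2(sin θ sin δ cos φ₁, cos δ − sin φ₁ sin φ₂) = -8.43914°

19.159°N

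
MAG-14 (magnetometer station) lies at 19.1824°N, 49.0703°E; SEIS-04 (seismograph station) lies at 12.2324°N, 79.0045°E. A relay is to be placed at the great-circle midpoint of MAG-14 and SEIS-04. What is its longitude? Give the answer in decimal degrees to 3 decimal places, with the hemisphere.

Bx = cos φ₂ cos Δλ = 0.846924,  By = cos φ₂ sin Δλ = 0.487676
φₘ = atan2(sin φ₁ + sin φ₂, √((cos φ₁ + Bx)² + By²)) = 16.23025°
λₘ = λ₁ + atan2(By, cos φ₁ + Bx) = 64.29897°

64.299°E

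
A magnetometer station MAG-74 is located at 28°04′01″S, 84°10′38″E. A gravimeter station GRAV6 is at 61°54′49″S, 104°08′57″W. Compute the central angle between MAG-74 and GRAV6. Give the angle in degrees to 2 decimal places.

89.77°

MAG-74: φ = -28.06694°, λ = +84.17722°
GRAV6: φ = -61.91361°, λ = -104.14917°
Δφ = -33.8467°,  Δλ = 171.6736°
a = sin²(Δφ/2) + cos φ₁ cos φ₂ sin²(Δλ/2) = 0.497980
c = 2·arcsin(√a) = 1.566757 rad = 89.7685°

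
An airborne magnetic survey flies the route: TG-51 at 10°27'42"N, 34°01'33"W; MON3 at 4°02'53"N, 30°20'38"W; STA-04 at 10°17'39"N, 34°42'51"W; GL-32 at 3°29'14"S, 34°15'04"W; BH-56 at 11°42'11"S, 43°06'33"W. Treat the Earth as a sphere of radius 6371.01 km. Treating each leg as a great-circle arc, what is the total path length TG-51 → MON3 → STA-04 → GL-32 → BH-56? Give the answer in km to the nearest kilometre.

TG-51: φ = +10.46167°, λ = -34.02583°
MON3: φ = +4.04806°, λ = -30.34389°
STA-04: φ = +10.29417°, λ = -34.71417°
GL-32: φ = -3.48722°, λ = -34.25111°
BH-56: φ = -11.70306°, λ = -43.10917°
TG-51→MON3: c = 0.128800 rad, d = 820.59 km
MON3→STA-04: c = 0.132686 rad, d = 845.35 km
STA-04→GL-32: c = 0.240665 rad, d = 1533.28 km
GL-32→BH-56: c = 0.209768 rad, d = 1336.44 km
Total = 820.59 + 845.35 + 1533.28 + 1336.44 = 4535.65 km

4536 km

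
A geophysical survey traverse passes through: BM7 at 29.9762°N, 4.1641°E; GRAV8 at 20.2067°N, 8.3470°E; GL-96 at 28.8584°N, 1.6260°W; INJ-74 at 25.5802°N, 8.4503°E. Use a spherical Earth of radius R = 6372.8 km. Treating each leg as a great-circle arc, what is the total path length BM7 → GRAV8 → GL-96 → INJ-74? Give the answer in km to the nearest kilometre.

BM7→GRAV8: c = 0.182831 rad, d = 1165.14 km
GRAV8→GL-96: c = 0.218602 rad, d = 1393.11 km
GL-96→INJ-74: c = 0.166452 rad, d = 1060.76 km
Total = 1165.14 + 1393.11 + 1060.76 = 3619.01 km

3619 km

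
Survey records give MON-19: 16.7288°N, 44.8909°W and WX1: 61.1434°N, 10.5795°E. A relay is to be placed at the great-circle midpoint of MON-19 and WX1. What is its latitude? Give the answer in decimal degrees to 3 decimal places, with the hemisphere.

41.968°N

Bx = cos φ₂ cos Δλ = 0.273564,  By = cos φ₂ sin Δλ = 0.397598
φₘ = atan2(sin φ₁ + sin φ₂, √((cos φ₁ + Bx)² + By²)) = 41.96787°
λₘ = λ₁ + atan2(By, cos φ₁ + Bx) = -26.99438°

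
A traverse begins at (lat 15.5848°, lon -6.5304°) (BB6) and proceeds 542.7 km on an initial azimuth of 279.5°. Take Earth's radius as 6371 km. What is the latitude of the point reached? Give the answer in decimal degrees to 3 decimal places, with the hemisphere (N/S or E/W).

δ = d/R = 542.7/6371 = 0.085183 rad
φ₂ = arcsin(sin φ₁ cos δ + cos φ₁ sin δ cos θ)
   = arcsin(0.26866·0.99637 + 0.96323·0.08508·0.16505) = 16.33280°
λ₂ = λ₁ + atan2(sin θ sin δ cos φ₁, cos δ − sin φ₁ sin φ₂) = -11.54685°

16.333°N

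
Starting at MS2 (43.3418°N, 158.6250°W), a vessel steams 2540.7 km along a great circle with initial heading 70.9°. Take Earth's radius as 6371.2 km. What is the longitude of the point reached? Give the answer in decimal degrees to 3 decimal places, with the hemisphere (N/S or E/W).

δ = d/R = 2540.7/6371.2 = 0.398779 rad
φ₂ = arcsin(sin φ₁ cos δ + cos φ₁ sin δ cos θ)
   = arcsin(0.68635·0.92154 + 0.72727·0.38829·0.32722) = 46.46053°
λ₂ = λ₁ + atan2(sin θ sin δ cos φ₁, cos δ − sin φ₁ sin φ₂) = -126.44040°

126.440°W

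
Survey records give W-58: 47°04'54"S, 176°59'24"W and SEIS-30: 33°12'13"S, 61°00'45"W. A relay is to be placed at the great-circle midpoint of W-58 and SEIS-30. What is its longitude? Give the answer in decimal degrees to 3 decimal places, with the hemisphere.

109.677°W

W-58: φ = -47.08167°, λ = -176.99000°
SEIS-30: φ = -33.20361°, λ = -61.01250°
Bx = cos φ₂ cos Δλ = -0.366503,  By = cos φ₂ sin Δλ = 0.752192
φₘ = atan2(sin φ₁ + sin φ₂, √((cos φ₁ + Bx)² + By²)) = -57.50439°
λₘ = λ₁ + atan2(By, cos φ₁ + Bx) = -109.67728°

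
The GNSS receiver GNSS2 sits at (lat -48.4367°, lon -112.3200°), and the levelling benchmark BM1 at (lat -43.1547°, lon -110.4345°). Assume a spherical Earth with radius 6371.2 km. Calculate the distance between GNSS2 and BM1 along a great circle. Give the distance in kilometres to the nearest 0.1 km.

Δφ = 5.2820°,  Δλ = 1.8855°
a = sin²(Δφ/2) + cos φ₁ cos φ₂ sin²(Δλ/2) = 0.002254
c = 2·arcsin(√a) = 0.094992 rad = 5.4427°
d = R·c = 6371.2 × 0.094992 = 605.2 km

605.2 km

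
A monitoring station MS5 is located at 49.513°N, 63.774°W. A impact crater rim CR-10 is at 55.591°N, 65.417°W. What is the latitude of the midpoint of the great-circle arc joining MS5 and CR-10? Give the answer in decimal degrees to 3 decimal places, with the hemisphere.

52.555°N

Bx = cos φ₂ cos Δλ = 0.564864,  By = cos φ₂ sin Δλ = -0.016202
φₘ = atan2(sin φ₁ + sin φ₂, √((cos φ₁ + Bx)² + By²)) = 52.55483°
λₘ = λ₁ + atan2(By, cos φ₁ + Bx) = -64.53855°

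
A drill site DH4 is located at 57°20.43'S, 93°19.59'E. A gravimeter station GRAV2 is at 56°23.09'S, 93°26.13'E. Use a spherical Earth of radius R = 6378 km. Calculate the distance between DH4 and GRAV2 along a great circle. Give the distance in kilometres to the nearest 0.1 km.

106.6 km

DH4: φ = -57.34050°, λ = +93.32650°
GRAV2: φ = -56.38483°, λ = +93.43550°
Δφ = 0.9557°,  Δλ = 0.1090°
a = sin²(Δφ/2) + cos φ₁ cos φ₂ sin²(Δλ/2) = 0.000070
c = 2·arcsin(√a) = 0.016712 rad = 0.9575°
d = R·c = 6378 × 0.016712 = 106.6 km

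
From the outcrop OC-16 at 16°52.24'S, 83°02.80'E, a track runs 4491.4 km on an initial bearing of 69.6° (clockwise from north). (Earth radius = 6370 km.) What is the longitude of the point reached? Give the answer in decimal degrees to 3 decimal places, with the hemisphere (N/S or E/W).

120.453°E

OC-16: φ = -16.87067°, λ = +83.04667°
δ = d/R = 4491.4/6370 = 0.705086 rad
φ₂ = arcsin(sin φ₁ cos δ + cos φ₁ sin δ cos θ)
   = arcsin(-0.29021·0.76156 + 0.95696·0.64810·0.34857) = -0.27651°
λ₂ = λ₁ + atan2(sin θ sin δ cos φ₁, cos δ − sin φ₁ sin φ₂) = 120.45268°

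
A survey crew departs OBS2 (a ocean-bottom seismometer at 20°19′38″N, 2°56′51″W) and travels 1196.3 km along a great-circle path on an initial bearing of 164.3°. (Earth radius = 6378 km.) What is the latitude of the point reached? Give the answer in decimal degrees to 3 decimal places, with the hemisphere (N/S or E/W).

9.960°N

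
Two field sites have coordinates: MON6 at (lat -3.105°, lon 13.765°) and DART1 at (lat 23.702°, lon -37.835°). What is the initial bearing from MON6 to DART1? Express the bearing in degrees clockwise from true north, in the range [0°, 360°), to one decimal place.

301.1°

Δλ = -51.6000°
y = sin Δλ · cos φ₂ = -0.717588
x = cos φ₁ sin φ₂ − sin φ₁ cos φ₂ cos Δλ = 0.432197
θ = atan2(y, x) = -58.9398° → 301.0602° (mod 360°)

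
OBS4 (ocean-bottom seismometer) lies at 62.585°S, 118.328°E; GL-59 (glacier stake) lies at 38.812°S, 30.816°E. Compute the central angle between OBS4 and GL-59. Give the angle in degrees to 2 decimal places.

55.11°

Δφ = 23.7730°,  Δλ = -87.5120°
a = sin²(Δφ/2) + cos φ₁ cos φ₂ sin²(Δλ/2) = 0.214024
c = 2·arcsin(√a) = 0.961913 rad = 55.1135°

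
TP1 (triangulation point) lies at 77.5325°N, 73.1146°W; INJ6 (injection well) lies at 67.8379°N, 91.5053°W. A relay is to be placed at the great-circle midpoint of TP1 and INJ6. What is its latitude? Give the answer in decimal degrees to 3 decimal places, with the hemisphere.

72.879°N

Bx = cos φ₂ cos Δλ = 0.357962,  By = cos φ₂ sin Δλ = -0.119014
φₘ = atan2(sin φ₁ + sin φ₂, √((cos φ₁ + Bx)² + By²)) = 72.87904°
λₘ = λ₁ + atan2(By, cos φ₁ + Bx) = -84.83140°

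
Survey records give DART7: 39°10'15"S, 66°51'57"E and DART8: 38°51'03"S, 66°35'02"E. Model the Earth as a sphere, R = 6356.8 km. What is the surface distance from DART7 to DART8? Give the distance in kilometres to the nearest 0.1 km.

DART7: φ = -39.17083°, λ = +66.86583°
DART8: φ = -38.85083°, λ = +66.58389°
Δφ = 0.3200°,  Δλ = -0.2819°
a = sin²(Δφ/2) + cos φ₁ cos φ₂ sin²(Δλ/2) = 0.000011
c = 2·arcsin(√a) = 0.006769 rad = 0.3878°
d = R·c = 6356.8 × 0.006769 = 43.0 km

43.0 km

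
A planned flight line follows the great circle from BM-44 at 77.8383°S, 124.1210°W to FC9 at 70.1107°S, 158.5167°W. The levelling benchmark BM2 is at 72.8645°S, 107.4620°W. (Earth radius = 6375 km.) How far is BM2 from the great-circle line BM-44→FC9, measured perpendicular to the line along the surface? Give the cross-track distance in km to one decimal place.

δ₁₃ = central angle BM-44→BM2 = 0.112939 rad  (haversine)
θ₁₃ = bearing BM-44→BM2 = 48.544°,  θ₁₂ = bearing BM-44→FC9 = 291.658°
dₓₜ = R·arcsin(sin δ₁₃ · sin(θ₁₃ − θ₁₂)) = 6375·arcsin(0.11270·sin(-243.114°)) = 641.878 km
|dₓₜ| = 641.878 km

641.9 km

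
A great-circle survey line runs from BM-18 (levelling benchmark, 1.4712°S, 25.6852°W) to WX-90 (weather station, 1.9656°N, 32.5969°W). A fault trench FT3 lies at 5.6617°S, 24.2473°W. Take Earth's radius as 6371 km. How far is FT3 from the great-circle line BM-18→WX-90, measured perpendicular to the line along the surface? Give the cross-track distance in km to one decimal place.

δ₁₃ = central angle BM-18→FT3 = 0.077306 rad  (haversine)
θ₁₃ = bearing BM-18→FT3 = 161.135°,  θ₁₂ = bearing BM-18→WX-90 = 296.423°
dₓₜ = R·arcsin(sin δ₁₃ · sin(θ₁₃ − θ₁₂)) = 6371·arcsin(0.07723·sin(-135.287°)) = -346.337 km
|dₓₜ| = 346.337 km

346.3 km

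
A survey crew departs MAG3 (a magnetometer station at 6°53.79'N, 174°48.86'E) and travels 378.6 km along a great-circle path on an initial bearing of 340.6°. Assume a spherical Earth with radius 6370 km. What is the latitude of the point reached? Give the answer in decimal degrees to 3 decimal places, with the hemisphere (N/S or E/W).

10.107°N

MAG3: φ = +6.89650°, λ = +174.81433°
δ = d/R = 378.6/6370 = 0.059435 rad
φ₂ = arcsin(sin φ₁ cos δ + cos φ₁ sin δ cos θ)
   = arcsin(0.12008·0.99823 + 0.99276·0.05940·0.94322) = 10.10695°
λ₂ = λ₁ + atan2(sin θ sin δ cos φ₁, cos δ − sin φ₁ sin φ₂) = 173.66597°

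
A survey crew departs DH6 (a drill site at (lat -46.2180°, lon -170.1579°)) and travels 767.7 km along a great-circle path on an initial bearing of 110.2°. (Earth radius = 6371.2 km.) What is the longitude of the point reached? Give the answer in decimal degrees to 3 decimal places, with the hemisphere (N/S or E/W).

160.414°W

δ = d/R = 767.7/6371.2 = 0.120495 rad
φ₂ = arcsin(sin φ₁ cos δ + cos φ₁ sin δ cos θ)
   = arcsin(-0.72198·0.99275 + 0.69192·0.12020·-0.34530) = -48.19876°
λ₂ = λ₁ + atan2(sin θ sin δ cos φ₁, cos δ − sin φ₁ sin φ₂) = -160.41392°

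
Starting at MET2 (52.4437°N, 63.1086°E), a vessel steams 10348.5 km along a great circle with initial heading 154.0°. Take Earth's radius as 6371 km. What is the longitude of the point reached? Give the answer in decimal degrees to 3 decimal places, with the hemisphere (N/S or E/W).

δ = d/R = 10348.5/6371 = 1.624313 rad
φ₂ = arcsin(sin φ₁ cos δ + cos φ₁ sin δ cos θ)
   = arcsin(0.79275·-0.05349 + 0.60954·0.99857·-0.89879) = -36.11960°
λ₂ = λ₁ + atan2(sin θ sin δ cos φ₁, cos δ − sin φ₁ sin φ₂) = 95.92193°

95.922°E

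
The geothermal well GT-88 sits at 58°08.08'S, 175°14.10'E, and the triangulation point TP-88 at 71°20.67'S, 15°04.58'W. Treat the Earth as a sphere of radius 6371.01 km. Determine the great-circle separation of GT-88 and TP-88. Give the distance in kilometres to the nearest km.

GT-88: φ = -58.13467°, λ = +175.23500°
TP-88: φ = -71.34450°, λ = -15.07633°
Δφ = -13.2098°,  Δλ = 169.6887°
a = sin²(Δφ/2) + cos φ₁ cos φ₂ sin²(Δλ/2) = 0.180738
c = 2·arcsin(√a) = 0.878216 rad = 50.3181°
d = R·c = 6371.01 × 0.878216 = 5595.1 km

5595 km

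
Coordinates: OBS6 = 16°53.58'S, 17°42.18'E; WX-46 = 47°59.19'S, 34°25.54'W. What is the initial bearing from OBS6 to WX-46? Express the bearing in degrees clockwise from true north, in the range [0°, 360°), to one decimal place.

OBS6: φ = -16.89300°, λ = +17.70300°
WX-46: φ = -47.98650°, λ = -34.42567°
Δλ = -52.1287°
y = sin Δλ · cos φ₂ = -0.528344
x = cos φ₁ sin φ₂ − sin φ₁ cos φ₂ cos Δλ = -0.591531
θ = atan2(y, x) = -138.2294° → 221.7706° (mod 360°)

221.8°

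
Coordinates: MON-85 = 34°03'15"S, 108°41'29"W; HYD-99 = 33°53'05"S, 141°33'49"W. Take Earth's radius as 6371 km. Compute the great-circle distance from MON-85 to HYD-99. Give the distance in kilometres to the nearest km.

MON-85: φ = -34.05417°, λ = -108.69139°
HYD-99: φ = -33.88472°, λ = -141.56361°
Δφ = 0.1694°,  Δλ = -32.8722°
a = sin²(Δφ/2) + cos φ₁ cos φ₂ sin²(Δλ/2) = 0.055066
c = 2·arcsin(√a) = 0.473741 rad = 27.1433°
d = R·c = 6371 × 0.473741 = 3018.2 km

3018 km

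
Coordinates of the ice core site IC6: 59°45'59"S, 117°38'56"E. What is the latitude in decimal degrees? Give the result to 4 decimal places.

59.7664°S

59° + 45′/60 + 59″/3600 = 59 + 0.75000 + 0.01639 = 59.7664°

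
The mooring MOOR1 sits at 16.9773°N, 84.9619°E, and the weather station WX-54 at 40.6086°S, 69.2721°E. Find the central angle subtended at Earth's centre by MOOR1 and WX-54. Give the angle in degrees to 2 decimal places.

59.40°

Δφ = -57.5859°,  Δλ = -15.6898°
a = sin²(Δφ/2) + cos φ₁ cos φ₂ sin²(Δλ/2) = 0.245510
c = 2·arcsin(√a) = 1.036796 rad = 59.4041°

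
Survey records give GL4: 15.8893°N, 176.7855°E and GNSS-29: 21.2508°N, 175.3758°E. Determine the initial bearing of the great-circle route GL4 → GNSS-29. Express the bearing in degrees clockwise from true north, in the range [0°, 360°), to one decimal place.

Δλ = -1.4097°
y = sin Δλ · cos φ₂ = -0.022929
x = cos φ₁ sin φ₂ − sin φ₁ cos φ₂ cos Δλ = 0.093517
θ = atan2(y, x) = -13.7762° → 346.2238° (mod 360°)

346.2°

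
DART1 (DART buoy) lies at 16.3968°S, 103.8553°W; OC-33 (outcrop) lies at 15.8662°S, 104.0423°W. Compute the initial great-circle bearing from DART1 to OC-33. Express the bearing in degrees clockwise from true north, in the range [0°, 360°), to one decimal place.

341.3°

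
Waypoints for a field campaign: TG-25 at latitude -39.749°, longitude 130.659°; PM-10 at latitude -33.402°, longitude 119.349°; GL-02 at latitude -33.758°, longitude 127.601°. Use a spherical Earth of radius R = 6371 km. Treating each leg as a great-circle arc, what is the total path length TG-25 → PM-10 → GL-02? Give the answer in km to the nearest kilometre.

1996 km

TG-25→PM-10: c = 0.193142 rad, d = 1230.51 km
PM-10→GL-02: c = 0.120118 rad, d = 765.27 km
Total = 1230.51 + 765.27 = 1995.78 km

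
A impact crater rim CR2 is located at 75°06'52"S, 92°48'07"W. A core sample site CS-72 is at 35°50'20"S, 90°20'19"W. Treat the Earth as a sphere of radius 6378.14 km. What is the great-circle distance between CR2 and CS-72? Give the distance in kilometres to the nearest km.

CR2: φ = -75.11444°, λ = -92.80194°
CS-72: φ = -35.83889°, λ = -90.33861°
Δφ = 39.2756°,  Δλ = 2.4633°
a = sin²(Δφ/2) + cos φ₁ cos φ₂ sin²(Δλ/2) = 0.113041
c = 2·arcsin(√a) = 0.685792 rad = 39.2930°
d = R·c = 6378.14 × 0.685792 = 4374.1 km

4374 km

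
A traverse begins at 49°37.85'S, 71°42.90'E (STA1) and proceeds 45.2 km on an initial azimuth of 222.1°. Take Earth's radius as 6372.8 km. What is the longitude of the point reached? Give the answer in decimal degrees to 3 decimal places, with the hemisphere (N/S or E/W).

71.292°E

STA1: φ = -49.63083°, λ = +71.71500°
δ = d/R = 45.2/6372.8 = 0.007093 rad
φ₂ = arcsin(sin φ₁ cos δ + cos φ₁ sin δ cos θ)
   = arcsin(-0.76189·0.99997 + 0.64771·0.00709·-0.74198) = -49.93159°
λ₂ = λ₁ + atan2(sin θ sin δ cos φ₁, cos δ − sin φ₁ sin φ₂) = 71.29175°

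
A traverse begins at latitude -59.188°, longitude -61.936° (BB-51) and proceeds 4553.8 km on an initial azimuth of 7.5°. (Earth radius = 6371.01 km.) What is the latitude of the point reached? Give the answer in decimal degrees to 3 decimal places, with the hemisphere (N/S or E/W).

δ = d/R = 4553.8/6371.01 = 0.714769 rad
φ₂ = arcsin(sin φ₁ cos δ + cos φ₁ sin δ cos θ)
   = arcsin(-0.85885·0.75524 + 0.51222·0.65544·0.99144) = -18.40811°
λ₂ = λ₁ + atan2(sin θ sin δ cos φ₁, cos δ − sin φ₁ sin φ₂) = -56.76283°

18.408°S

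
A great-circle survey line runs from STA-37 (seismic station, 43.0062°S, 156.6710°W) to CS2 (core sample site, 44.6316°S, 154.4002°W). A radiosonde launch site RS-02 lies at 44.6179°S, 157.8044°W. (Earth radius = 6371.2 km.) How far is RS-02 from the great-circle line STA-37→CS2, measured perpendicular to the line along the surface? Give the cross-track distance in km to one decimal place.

190.0 km

δ₁₃ = central angle STA-37→RS-02 = 0.031543 rad  (haversine)
θ₁₃ = bearing STA-37→RS-02 = 206.515°,  θ₁₂ = bearing STA-37→CS2 = 135.552°
dₓₜ = R·arcsin(sin δ₁₃ · sin(θ₁₃ − θ₁₂)) = 6371.2·arcsin(0.03154·sin(70.963°)) = 189.974 km
|dₓₜ| = 189.974 km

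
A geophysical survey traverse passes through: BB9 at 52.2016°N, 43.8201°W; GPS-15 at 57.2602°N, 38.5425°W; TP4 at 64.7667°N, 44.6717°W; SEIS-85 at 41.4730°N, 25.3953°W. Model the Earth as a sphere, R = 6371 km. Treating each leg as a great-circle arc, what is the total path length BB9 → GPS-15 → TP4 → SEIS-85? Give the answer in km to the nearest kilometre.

4418 km

BB9→GPS-15: c = 0.103003 rad, d = 656.23 km
GPS-15→TP4: c = 0.140743 rad, d = 896.67 km
TP4→SEIS-85: c = 0.449689 rad, d = 2864.97 km
Total = 656.23 + 896.67 + 2864.97 = 4417.87 km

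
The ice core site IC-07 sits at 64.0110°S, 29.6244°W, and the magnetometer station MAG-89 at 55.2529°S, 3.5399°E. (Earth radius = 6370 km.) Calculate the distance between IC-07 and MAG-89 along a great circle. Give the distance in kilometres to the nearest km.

Δφ = 8.7581°,  Δλ = 33.1643°
a = sin²(Δφ/2) + cos φ₁ cos φ₂ sin²(Δλ/2) = 0.026172
c = 2·arcsin(√a) = 0.324982 rad = 18.6201°
d = R·c = 6370 × 0.324982 = 2070.1 km

2070 km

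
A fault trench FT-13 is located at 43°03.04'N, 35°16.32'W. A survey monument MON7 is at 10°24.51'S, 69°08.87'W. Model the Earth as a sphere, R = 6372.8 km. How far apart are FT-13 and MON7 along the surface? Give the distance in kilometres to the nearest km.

FT-13: φ = +43.05067°, λ = -35.27200°
MON7: φ = -10.40850°, λ = -69.14783°
Δφ = -53.4592°,  Δλ = -33.8758°
a = sin²(Δφ/2) + cos φ₁ cos φ₂ sin²(Δλ/2) = 0.263305
c = 2·arcsin(√a) = 1.077661 rad = 61.7454°
d = R·c = 6372.8 × 1.077661 = 6867.7 km

6868 km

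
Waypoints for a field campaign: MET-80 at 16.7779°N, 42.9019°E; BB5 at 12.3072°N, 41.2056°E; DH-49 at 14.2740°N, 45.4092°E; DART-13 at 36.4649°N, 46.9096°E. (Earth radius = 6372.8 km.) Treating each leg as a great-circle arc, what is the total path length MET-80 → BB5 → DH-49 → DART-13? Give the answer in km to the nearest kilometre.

3507 km

MET-80→BB5: c = 0.083121 rad, d = 529.72 km
BB5→DH-49: c = 0.079220 rad, d = 504.85 km
DH-49→DART-13: c = 0.388011 rad, d = 2472.72 km
Total = 529.72 + 504.85 + 2472.72 = 3507.29 km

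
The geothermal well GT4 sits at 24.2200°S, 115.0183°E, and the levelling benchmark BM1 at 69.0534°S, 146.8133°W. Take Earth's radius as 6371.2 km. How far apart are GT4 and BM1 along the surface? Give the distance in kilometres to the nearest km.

Δφ = -44.8334°,  Δλ = 98.1684°
a = sin²(Δφ/2) + cos φ₁ cos φ₂ sin²(Δλ/2) = 0.331597
c = 2·arcsin(√a) = 1.227273 rad = 70.3175°
d = R·c = 6371.2 × 1.227273 = 7819.2 km

7819 km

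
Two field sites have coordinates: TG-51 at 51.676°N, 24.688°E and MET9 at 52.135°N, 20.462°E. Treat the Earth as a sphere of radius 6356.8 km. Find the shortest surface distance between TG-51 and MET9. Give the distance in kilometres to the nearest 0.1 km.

293.7 km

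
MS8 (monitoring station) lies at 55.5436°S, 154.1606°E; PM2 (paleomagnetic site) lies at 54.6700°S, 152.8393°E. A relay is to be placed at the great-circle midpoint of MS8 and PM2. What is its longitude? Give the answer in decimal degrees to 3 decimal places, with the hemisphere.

153.493°E

Bx = cos φ₂ cos Δλ = 0.578131,  By = cos φ₂ sin Δλ = -0.013335
φₘ = atan2(sin φ₁ + sin φ₂, √((cos φ₁ + Bx)² + By²)) = -55.10859°
λₘ = λ₁ + atan2(By, cos φ₁ + Bx) = 153.49273°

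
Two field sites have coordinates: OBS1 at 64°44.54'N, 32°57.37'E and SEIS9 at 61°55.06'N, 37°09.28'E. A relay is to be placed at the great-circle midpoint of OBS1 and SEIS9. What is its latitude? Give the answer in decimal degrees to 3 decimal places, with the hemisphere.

OBS1: φ = +64.74233°, λ = +32.95617°
SEIS9: φ = +61.91767°, λ = +37.15467°
Bx = cos φ₂ cos Δλ = 0.469477,  By = cos φ₂ sin Δλ = 0.034464
φₘ = atan2(sin φ₁ + sin φ₂, √((cos φ₁ + Bx)² + By²)) = 63.34539°
λₘ = λ₁ + atan2(By, cos φ₁ + Bx) = 35.15850°

63.345°N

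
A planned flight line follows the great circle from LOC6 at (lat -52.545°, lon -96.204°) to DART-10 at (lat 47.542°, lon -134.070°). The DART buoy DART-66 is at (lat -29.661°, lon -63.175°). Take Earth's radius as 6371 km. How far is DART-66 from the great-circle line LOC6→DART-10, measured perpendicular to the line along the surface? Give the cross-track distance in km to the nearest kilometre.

3686 km

δ₁₃ = central angle LOC6→DART-66 = 0.581038 rad  (haversine)
θ₁₃ = bearing LOC6→DART-66 = 59.645°,  θ₁₂ = bearing LOC6→DART-10 = 334.577°
dₓₜ = R·arcsin(sin δ₁₃ · sin(θ₁₃ − θ₁₂)) = 6371·arcsin(0.54889·sin(-274.932°)) = 3686.317 km
|dₓₜ| = 3686.317 km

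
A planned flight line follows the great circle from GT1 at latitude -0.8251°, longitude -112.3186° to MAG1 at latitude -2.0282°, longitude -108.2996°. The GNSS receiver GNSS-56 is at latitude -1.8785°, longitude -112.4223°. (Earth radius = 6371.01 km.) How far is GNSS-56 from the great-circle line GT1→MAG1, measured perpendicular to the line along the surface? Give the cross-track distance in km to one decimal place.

δ₁₃ = central angle GT1→GNSS-56 = 0.018474 rad  (haversine)
θ₁₃ = bearing GT1→GNSS-56 = 185.620°,  θ₁₂ = bearing GT1→MAG1 = 106.713°
dₓₜ = R·arcsin(sin δ₁₃ · sin(θ₁₃ − θ₁₂)) = 6371.01·arcsin(0.01847·sin(78.906°)) = 115.499 km
|dₓₜ| = 115.499 km

115.5 km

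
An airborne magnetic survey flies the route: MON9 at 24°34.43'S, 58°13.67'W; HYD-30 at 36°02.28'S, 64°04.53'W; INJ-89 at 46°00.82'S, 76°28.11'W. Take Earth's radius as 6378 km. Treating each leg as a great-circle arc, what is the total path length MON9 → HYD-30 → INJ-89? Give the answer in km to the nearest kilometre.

MON9: φ = -24.57383°, λ = -58.22783°
HYD-30: φ = -36.03800°, λ = -64.07550°
INJ-89: φ = -46.01367°, λ = -76.46850°
MON9→HYD-30: c = 0.218506 rad, d = 1393.63 km
HYD-30→INJ-89: c = 0.238067 rad, d = 1518.39 km
Total = 1393.63 + 1518.39 = 2912.02 km

2912 km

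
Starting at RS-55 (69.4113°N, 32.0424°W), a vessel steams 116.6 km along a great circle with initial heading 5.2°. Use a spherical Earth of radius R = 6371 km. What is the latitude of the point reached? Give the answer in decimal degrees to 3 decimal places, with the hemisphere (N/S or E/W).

70.455°N

δ = d/R = 116.6/6371 = 0.018302 rad
φ₂ = arcsin(sin φ₁ cos δ + cos φ₁ sin δ cos θ)
   = arcsin(0.93613·0.99983 + 0.35166·0.01830·0.99588) = 70.45537°
λ₂ = λ₁ + atan2(sin θ sin δ cos φ₁, cos δ − sin φ₁ sin φ₂) = -31.75833°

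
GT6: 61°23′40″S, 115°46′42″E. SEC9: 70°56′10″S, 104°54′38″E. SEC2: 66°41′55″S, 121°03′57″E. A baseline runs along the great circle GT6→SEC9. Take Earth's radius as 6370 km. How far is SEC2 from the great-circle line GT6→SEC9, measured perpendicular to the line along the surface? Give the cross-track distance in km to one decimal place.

GT6: φ = -61.39444°, λ = +115.77833°
SEC9: φ = -70.93611°, λ = +104.91056°
SEC2: φ = -66.69861°, λ = +121.06583°
δ₁₃ = central angle GT6→SEC2 = 0.100918 rad  (haversine)
θ₁₃ = bearing GT6→SEC2 = 158.788°,  θ₁₂ = bearing GT6→SEC9 = 199.815°
dₓₜ = R·arcsin(sin δ₁₃ · sin(θ₁₃ − θ₁₂)) = 6370·arcsin(0.10075·sin(-41.028°)) = -421.573 km
|dₓₜ| = 421.573 km

421.6 km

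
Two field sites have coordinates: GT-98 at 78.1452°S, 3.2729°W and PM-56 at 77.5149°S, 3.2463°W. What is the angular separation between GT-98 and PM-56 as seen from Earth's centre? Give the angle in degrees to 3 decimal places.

Δφ = 0.6303°,  Δλ = 0.0266°
a = sin²(Δφ/2) + cos φ₁ cos φ₂ sin²(Δλ/2) = 0.000030
c = 2·arcsin(√a) = 0.011001 rad = 0.6303°

0.630°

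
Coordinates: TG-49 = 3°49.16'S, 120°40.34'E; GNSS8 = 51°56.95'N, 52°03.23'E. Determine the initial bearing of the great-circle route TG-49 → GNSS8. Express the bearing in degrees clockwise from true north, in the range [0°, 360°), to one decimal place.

324.4°

TG-49: φ = -3.81933°, λ = +120.67233°
GNSS8: φ = +51.94917°, λ = +52.05383°
Δλ = -68.6185°
y = sin Δλ · cos φ₂ = -0.573938
x = cos φ₁ sin φ₂ − sin φ₁ cos φ₂ cos Δλ = 0.800683
θ = atan2(y, x) = -35.6334° → 324.3666° (mod 360°)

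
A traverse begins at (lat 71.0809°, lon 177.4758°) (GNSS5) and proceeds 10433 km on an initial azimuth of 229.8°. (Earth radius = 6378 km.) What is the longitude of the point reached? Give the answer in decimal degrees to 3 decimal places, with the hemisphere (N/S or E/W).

δ = d/R = 10433/6378 = 1.635779 rad
φ₂ = arcsin(sin φ₁ cos δ + cos φ₁ sin δ cos θ)
   = arcsin(0.94598·-0.06494 + 0.32423·0.99789·-0.64546) = -15.68009°
λ₂ = λ₁ + atan2(sin θ sin δ cos φ₁, cos δ − sin φ₁ sin φ₂) = 125.13635°

125.136°E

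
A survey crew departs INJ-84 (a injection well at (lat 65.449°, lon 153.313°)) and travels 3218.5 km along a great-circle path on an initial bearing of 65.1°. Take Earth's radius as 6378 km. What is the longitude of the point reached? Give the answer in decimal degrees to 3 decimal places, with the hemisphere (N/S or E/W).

δ = d/R = 3218.5/6378 = 0.504625 rad
φ₂ = arcsin(sin φ₁ cos δ + cos φ₁ sin δ cos θ)
   = arcsin(0.90959·0.87536 + 0.41550·0.48348·0.42104) = 61.73866°
λ₂ = λ₁ + atan2(sin θ sin δ cos φ₁, cos δ − sin φ₁ sin φ₂) = -138.84115°

138.841°W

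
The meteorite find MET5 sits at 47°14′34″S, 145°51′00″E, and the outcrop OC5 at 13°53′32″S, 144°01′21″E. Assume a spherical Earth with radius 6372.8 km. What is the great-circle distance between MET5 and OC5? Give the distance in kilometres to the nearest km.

MET5: φ = -47.24278°, λ = +145.85000°
OC5: φ = -13.89222°, λ = +144.02250°
Δφ = 33.3506°,  Δλ = -1.8275°
a = sin²(Δφ/2) + cos φ₁ cos φ₂ sin²(Δλ/2) = 0.082506
c = 2·arcsin(√a) = 0.582686 rad = 33.3855°
d = R·c = 6372.8 × 0.582686 = 3713.3 km

3713 km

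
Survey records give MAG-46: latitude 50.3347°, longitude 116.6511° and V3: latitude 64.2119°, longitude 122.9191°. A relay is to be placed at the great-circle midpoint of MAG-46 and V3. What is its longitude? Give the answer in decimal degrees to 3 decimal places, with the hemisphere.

119.191°E

Bx = cos φ₂ cos Δλ = 0.432443,  By = cos φ₂ sin Δλ = 0.047498
φₘ = atan2(sin φ₁ + sin φ₂, √((cos φ₁ + Bx)² + By²)) = 57.31089°
λₘ = λ₁ + atan2(By, cos φ₁ + Bx) = 119.19105°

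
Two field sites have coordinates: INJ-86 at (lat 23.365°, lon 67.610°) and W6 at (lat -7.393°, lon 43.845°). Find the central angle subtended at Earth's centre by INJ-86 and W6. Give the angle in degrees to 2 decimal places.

38.54°

Δφ = -30.7580°,  Δλ = -23.7650°
a = sin²(Δφ/2) + cos φ₁ cos φ₂ sin²(Δλ/2) = 0.108929
c = 2·arcsin(√a) = 0.672701 rad = 38.5429°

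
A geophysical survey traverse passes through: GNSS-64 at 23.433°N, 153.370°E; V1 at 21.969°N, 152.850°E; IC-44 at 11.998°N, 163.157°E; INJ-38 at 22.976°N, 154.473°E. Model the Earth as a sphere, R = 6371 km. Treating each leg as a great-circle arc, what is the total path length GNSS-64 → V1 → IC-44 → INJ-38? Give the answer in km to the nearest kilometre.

3257 km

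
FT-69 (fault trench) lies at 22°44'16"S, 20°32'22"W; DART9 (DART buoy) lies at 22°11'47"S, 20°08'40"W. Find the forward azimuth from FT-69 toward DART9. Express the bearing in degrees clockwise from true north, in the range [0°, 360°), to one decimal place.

34.1°

FT-69: φ = -22.73778°, λ = -20.53944°
DART9: φ = -22.19639°, λ = -20.14444°
Δλ = 0.3950°
y = sin Δλ · cos φ₂ = 0.006383
x = cos φ₁ sin φ₂ − sin φ₁ cos φ₂ cos Δλ = 0.009440
θ = atan2(y, x) = 34.0646° → 34.0646° (mod 360°)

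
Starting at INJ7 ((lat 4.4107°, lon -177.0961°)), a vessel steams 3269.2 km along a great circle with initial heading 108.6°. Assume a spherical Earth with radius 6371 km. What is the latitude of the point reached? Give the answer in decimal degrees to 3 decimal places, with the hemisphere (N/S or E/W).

δ = d/R = 3269.2/6371 = 0.513138 rad
φ₂ = arcsin(sin φ₁ cos δ + cos φ₁ sin δ cos θ)
   = arcsin(0.07691·0.87121 + 0.99704·0.49091·-0.31896) = -5.11282°
λ₂ = λ₁ + atan2(sin θ sin δ cos φ₁, cos δ − sin φ₁ sin φ₂) = -149.24790°

5.113°S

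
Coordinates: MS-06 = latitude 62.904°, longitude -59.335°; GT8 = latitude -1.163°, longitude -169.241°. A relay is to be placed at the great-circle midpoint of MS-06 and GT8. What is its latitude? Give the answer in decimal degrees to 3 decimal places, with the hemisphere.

42.569°N

Bx = cos φ₂ cos Δλ = -0.340408,  By = cos φ₂ sin Δλ = -0.940059
φₘ = atan2(sin φ₁ + sin φ₂, √((cos φ₁ + Bx)² + By²)) = 42.56940°
λₘ = λ₁ + atan2(By, cos φ₁ + Bx) = -142.35601°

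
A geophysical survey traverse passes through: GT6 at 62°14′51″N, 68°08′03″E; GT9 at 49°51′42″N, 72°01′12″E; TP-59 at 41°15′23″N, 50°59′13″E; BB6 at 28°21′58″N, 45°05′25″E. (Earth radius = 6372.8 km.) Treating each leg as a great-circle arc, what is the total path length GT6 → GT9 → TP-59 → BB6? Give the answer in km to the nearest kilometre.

GT6: φ = +62.24750°, λ = +68.13417°
GT9: φ = +49.86167°, λ = +72.02000°
TP-59: φ = +41.25639°, λ = +50.98694°
BB6: φ = +28.36611°, λ = +45.09028°
GT6→GT9: c = 0.219368 rad, d = 1397.99 km
GT9→TP-59: c = 0.296194 rad, d = 1887.58 km
TP-59→BB6: c = 0.240164 rad, d = 1530.52 km
Total = 1397.99 + 1887.58 + 1530.52 = 4816.09 km

4816 km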